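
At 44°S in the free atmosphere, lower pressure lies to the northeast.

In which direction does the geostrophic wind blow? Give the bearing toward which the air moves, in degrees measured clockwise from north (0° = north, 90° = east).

The pressure-gradient force points toward the northeast (bearing 045°).
Geostrophic balance: in the Southern Hemisphere the Coriolis force deflects motion to the left, so the geostrophic wind blows 90° to the left of the pressure-gradient force (low pressure on the right).
Rotating 045° by 90° counterclockwise gives 315° — the wind blows toward the northwest.

315°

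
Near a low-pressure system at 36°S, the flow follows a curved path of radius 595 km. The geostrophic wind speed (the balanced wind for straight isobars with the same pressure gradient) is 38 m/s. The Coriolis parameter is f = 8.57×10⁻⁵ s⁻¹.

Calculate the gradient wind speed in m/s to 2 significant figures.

25 m/s

Around a low, centrifugal force acts outward with Coriolis, so pressure-gradient force balances both:
(1/ρ)|∂P/∂n| = fV + V²/R  →  V² + fR·V − fR·V_g = 0
With fR = 8.57×10⁻⁵ × 595×10³ m = 51.0 m/s:
V = [−fR + √((fR)² + 4 fR V_g)]/2 = [−51.0 + √(51.0² + 4×51.0×38)]/2 = 25.4 m/s
Subgeostrophic (V < V_g = 38 m/s), as expected around a low.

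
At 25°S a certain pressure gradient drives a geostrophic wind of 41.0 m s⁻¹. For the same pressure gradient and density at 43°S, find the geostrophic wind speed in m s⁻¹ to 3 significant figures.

With the same pressure gradient and density, V_g ∝ 1/f ∝ 1/sin φ.
V₂ = V₁ · sin φ₁ / sin φ₂ = 41.0 × sin 25° / sin 43°
V₂ = 41.0 × 0.4226/0.6820 = 25.4 m s⁻¹

25.4 m s⁻¹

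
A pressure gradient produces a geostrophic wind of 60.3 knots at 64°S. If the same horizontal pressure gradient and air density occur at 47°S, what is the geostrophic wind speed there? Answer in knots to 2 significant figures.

74 knots

With the same pressure gradient and density, V_g ∝ 1/f ∝ 1/sin φ.
V₂ = V₁ · sin φ₁ / sin φ₂ = 60.3 × sin 64° / sin 47°
V₂ = 60.3 × 0.8988/0.7314 = 74 knots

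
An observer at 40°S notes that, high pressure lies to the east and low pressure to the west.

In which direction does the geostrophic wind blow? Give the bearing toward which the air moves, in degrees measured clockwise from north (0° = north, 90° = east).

The pressure-gradient force points toward the west (bearing 270°).
Geostrophic balance: in the Southern Hemisphere the Coriolis force deflects motion to the left, so the geostrophic wind blows 90° to the left of the pressure-gradient force (low pressure on the right).
Rotating 270° by 90° counterclockwise gives 180° — the wind blows toward the south.

180°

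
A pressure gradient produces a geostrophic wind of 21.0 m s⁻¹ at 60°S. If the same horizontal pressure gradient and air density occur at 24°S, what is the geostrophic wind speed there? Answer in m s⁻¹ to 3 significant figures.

44.7 m s⁻¹

With the same pressure gradient and density, V_g ∝ 1/f ∝ 1/sin φ.
V₂ = V₁ · sin φ₁ / sin φ₂ = 21.0 × sin 60° / sin 24°
V₂ = 21.0 × 0.8660/0.4067 = 44.7 m s⁻¹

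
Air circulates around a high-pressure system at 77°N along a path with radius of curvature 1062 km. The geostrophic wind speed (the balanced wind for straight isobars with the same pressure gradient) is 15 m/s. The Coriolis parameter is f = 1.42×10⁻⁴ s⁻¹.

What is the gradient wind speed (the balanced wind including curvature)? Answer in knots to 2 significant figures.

33 knots

Around a high, pressure-gradient force acts outward with centrifugal, so Coriolis balances both:
fV = (1/ρ)|∂P/∂n| + V²/R  →  V² − fR·V + fR·V_g = 0
With fR = 1.42×10⁻⁴ × 1062×10³ m = 151 m/s:
V = [fR − √((fR)² − 4 fR V_g)]/2 = [151 − √(151² − 4×151×15)]/2 = 16.9 m/s
Supergeostrophic (V > V_g = 15 m/s), as expected around a high.
Converting: 16.9 m/s × 1.944 = 33 knots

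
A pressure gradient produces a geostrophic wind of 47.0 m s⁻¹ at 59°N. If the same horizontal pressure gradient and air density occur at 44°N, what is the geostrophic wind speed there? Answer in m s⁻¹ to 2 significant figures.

58 m s⁻¹

With the same pressure gradient and density, V_g ∝ 1/f ∝ 1/sin φ.
V₂ = V₁ · sin φ₁ / sin φ₂ = 47.0 × sin 59° / sin 44°
V₂ = 47.0 × 0.8572/0.6947 = 58 m s⁻¹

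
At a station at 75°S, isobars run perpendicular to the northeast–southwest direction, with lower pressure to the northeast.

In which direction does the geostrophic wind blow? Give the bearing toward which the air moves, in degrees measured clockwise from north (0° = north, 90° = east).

The pressure-gradient force points toward the northeast (bearing 045°).
Geostrophic balance: in the Southern Hemisphere the Coriolis force deflects motion to the left, so the geostrophic wind blows 90° to the left of the pressure-gradient force (low pressure on the right).
Rotating 045° by 90° counterclockwise gives 315° — the wind blows toward the northwest.

315°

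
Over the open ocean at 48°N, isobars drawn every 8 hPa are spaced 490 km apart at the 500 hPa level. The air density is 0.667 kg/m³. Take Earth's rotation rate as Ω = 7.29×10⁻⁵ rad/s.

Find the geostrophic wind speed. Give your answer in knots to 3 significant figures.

43.9 knots

Coriolis parameter at 48°N:
f = 2Ω sin φ = 2 × 7.29×10⁻⁵ × sin 48° = 1.08×10⁻⁴ s⁻¹
Pressure gradient: |∂P/∂n| = 800 Pa / 490000 m = 1.63×10⁻³ Pa/m
Geostrophic balance (pressure-gradient force = Coriolis force):
V_g = (1/(fρ)) |∂P/∂n| = 1.63×10⁻³ / (1.08×10⁻⁴ × 0.667) = 22.6 m/s
Converting: 22.6 m/s × 1.944 = 43.9 knots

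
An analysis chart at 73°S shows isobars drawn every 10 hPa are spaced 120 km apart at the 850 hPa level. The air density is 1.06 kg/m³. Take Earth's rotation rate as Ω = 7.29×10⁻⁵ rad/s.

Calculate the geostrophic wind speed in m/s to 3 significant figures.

56.4 m/s

Coriolis parameter at 73°S:
f = 2Ω sin φ = 2 × 7.29×10⁻⁵ × sin 73° = 1.39×10⁻⁴ s⁻¹
Pressure gradient: |∂P/∂n| = 1000 Pa / 120000 m = 8.33×10⁻³ Pa/m
Geostrophic balance (pressure-gradient force = Coriolis force):
V_g = (1/(fρ)) |∂P/∂n| = 8.33×10⁻³ / (1.39×10⁻⁴ × 1.06) = 56.4 m/s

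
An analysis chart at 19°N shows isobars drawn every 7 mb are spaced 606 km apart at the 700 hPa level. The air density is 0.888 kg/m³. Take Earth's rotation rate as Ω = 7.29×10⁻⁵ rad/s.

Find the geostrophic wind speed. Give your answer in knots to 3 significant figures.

Coriolis parameter at 19°N:
f = 2Ω sin φ = 2 × 7.29×10⁻⁵ × sin 19° = 4.75×10⁻⁵ s⁻¹
Pressure gradient: |∂P/∂n| = 700 Pa / 606000 m = 1.16×10⁻³ Pa/m
Geostrophic balance (pressure-gradient force = Coriolis force):
V_g = (1/(fρ)) |∂P/∂n| = 1.16×10⁻³ / (4.75×10⁻⁵ × 0.888) = 27.4 m/s
Converting: 27.4 m/s × 1.944 = 53.3 knots

53.3 knots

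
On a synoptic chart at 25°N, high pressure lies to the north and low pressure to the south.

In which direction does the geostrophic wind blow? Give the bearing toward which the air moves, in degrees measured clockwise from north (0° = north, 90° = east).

270°

The pressure-gradient force points toward the south (bearing 180°).
Geostrophic balance: in the Northern Hemisphere the Coriolis force deflects motion to the right, so the geostrophic wind blows 90° to the right of the pressure-gradient force (low pressure on the left).
Rotating 180° by 90° clockwise gives 270° — the wind blows toward the west.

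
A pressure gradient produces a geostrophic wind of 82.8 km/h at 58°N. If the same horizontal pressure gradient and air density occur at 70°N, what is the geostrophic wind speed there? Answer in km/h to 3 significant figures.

74.7 km/h

With the same pressure gradient and density, V_g ∝ 1/f ∝ 1/sin φ.
V₂ = V₁ · sin φ₁ / sin φ₂ = 82.8 × sin 58° / sin 70°
V₂ = 82.8 × 0.8480/0.9397 = 74.7 km/h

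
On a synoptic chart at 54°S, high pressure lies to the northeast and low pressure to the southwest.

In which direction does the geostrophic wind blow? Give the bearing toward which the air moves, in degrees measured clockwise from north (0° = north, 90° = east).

The pressure-gradient force points toward the southwest (bearing 225°).
Geostrophic balance: in the Southern Hemisphere the Coriolis force deflects motion to the left, so the geostrophic wind blows 90° to the left of the pressure-gradient force (low pressure on the right).
Rotating 225° by 90° counterclockwise gives 135° — the wind blows toward the southeast.

135°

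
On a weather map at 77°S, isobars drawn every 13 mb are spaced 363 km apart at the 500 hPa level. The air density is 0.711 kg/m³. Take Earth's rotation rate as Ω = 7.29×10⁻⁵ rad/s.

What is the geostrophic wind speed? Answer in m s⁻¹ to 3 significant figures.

35.5 m s⁻¹

Coriolis parameter at 77°S:
f = 2Ω sin φ = 2 × 7.29×10⁻⁵ × sin 77° = 1.42×10⁻⁴ s⁻¹
Pressure gradient: |∂P/∂n| = 1300 Pa / 363000 m = 3.58×10⁻³ Pa/m
Geostrophic balance (pressure-gradient force = Coriolis force):
V_g = (1/(fρ)) |∂P/∂n| = 3.58×10⁻³ / (1.42×10⁻⁴ × 0.711) = 35.5 m/s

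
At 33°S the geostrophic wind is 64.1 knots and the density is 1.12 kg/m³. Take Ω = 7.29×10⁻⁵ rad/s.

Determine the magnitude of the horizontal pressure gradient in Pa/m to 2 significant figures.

2.9×10⁻³ Pa/m

Coriolis parameter at 33°S:
f = 2Ω sin φ = 2 × 7.29×10⁻⁵ × sin 33° = 7.94×10⁻⁵ s⁻¹
Wind speed in SI: 64.1 knots = 33.0 m/s
Geostrophic balance rearranged: |∂P/∂n| = f ρ V_g
|∂P/∂n| = 7.94×10⁻⁵ × 1.12 × 33.0 = 2.93×10⁻³ Pa/m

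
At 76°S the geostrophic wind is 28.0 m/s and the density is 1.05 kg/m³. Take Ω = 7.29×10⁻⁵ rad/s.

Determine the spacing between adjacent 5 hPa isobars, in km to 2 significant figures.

Coriolis parameter at 76°S:
f = 2Ω sin φ = 2 × 7.29×10⁻⁵ × sin 76° = 1.41×10⁻⁴ s⁻¹
Geostrophic balance rearranged: |∂P/∂n| = f ρ V_g
|∂P/∂n| = 1.41×10⁻⁴ × 1.05 × 28.0 = 4.16×10⁻³ Pa/m
Isobar spacing: Δn = ΔP/|∂P/∂n| = 500 Pa / 4.16×10⁻³ Pa/m = 120216 m ≈ 120 km

120 km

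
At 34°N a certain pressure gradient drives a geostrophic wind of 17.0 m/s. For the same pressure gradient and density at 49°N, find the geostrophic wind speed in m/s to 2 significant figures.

13 m/s

With the same pressure gradient and density, V_g ∝ 1/f ∝ 1/sin φ.
V₂ = V₁ · sin φ₁ / sin φ₂ = 17.0 × sin 34° / sin 49°
V₂ = 17.0 × 0.5592/0.7547 = 13 m/s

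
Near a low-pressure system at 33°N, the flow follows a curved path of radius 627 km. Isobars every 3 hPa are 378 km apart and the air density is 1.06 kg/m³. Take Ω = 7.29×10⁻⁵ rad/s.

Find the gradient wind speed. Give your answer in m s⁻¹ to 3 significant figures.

8.11 m s⁻¹

Coriolis parameter at 33°N:
f = 2Ω sin φ = 2 × 7.29×10⁻⁵ × sin 33° = 7.94×10⁻⁵ s⁻¹
Pressure gradient: |∂P/∂n| = 300 Pa / 378000 m = 7.94×10⁻⁴ Pa/m
Geostrophic speed: V_g = |∂P/∂n|/(fρ) = 7.94×10⁻⁴/(7.94×10⁻⁵ × 1.06) = 9.43 m/s
Around a low, centrifugal force acts outward with Coriolis, so pressure-gradient force balances both:
(1/ρ)|∂P/∂n| = fV + V²/R  →  V² + fR·V − fR·V_g = 0
With fR = 7.94×10⁻⁵ × 627×10³ m = 49.8 m/s:
V = [−fR + √((fR)² + 4 fR V_g)]/2 = [−49.8 + √(49.8² + 4×49.8×9.43)]/2 = 8.11 m/s
Subgeostrophic (V < V_g = 9.43 m/s), as expected around a low.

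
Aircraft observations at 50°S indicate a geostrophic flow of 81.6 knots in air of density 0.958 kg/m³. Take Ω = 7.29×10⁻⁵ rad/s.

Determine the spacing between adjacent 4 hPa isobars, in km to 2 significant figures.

Coriolis parameter at 50°S:
f = 2Ω sin φ = 2 × 7.29×10⁻⁵ × sin 50° = 1.12×10⁻⁴ s⁻¹
Wind speed in SI: 81.6 knots = 42.0 m/s
Geostrophic balance rearranged: |∂P/∂n| = f ρ V_g
|∂P/∂n| = 1.12×10⁻⁴ × 0.958 × 42.0 = 4.49×10⁻³ Pa/m
Isobar spacing: Δn = ΔP/|∂P/∂n| = 400 Pa / 4.49×10⁻³ Pa/m = 89054 m ≈ 89 km

89 km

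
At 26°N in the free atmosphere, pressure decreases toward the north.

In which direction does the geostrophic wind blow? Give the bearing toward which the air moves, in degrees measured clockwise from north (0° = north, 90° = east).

090°

The pressure-gradient force points toward the north (bearing 000°).
Geostrophic balance: in the Northern Hemisphere the Coriolis force deflects motion to the right, so the geostrophic wind blows 90° to the right of the pressure-gradient force (low pressure on the left).
Rotating 000° by 90° clockwise gives 090° — the wind blows toward the east.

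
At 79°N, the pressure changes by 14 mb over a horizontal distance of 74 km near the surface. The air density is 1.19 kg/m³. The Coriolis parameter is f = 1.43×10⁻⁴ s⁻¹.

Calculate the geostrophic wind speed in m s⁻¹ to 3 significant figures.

Pressure gradient: |∂P/∂n| = 1400 Pa / 74000 m = 1.89×10⁻² Pa/m
Geostrophic balance (pressure-gradient force = Coriolis force):
V_g = (1/(fρ)) |∂P/∂n| = 1.89×10⁻² / (1.43×10⁻⁴ × 1.19) = 111 m/s

111 m s⁻¹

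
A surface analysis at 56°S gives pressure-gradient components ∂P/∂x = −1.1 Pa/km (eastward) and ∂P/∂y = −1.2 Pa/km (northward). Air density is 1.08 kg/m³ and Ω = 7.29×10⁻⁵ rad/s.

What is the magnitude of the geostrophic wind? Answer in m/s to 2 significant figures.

Coriolis parameter at 56°S:
f = 2Ω sin φ = 2 × 7.29×10⁻⁵ × sin 56° = 1.21×10⁻⁴ s⁻¹
In the Southern Hemisphere f is negative: f = −1.21×10⁻⁴ s⁻¹.
Component geostrophic relations (x east, y north):
u_g = −(1/(fρ)) ∂P/∂y,  v_g = (1/(fρ)) ∂P/∂x
u_g = −(−1.2×10⁻³)/(−1.21×10⁻⁴ × 1.08) = −9.19 m/s;  v_g = (−1.1×10⁻³)/(−1.21×10⁻⁴ × 1.08) = 8.43 m/s
|V_g| = √(u_g² + v_g²) = 12.5 m/s

12 m/s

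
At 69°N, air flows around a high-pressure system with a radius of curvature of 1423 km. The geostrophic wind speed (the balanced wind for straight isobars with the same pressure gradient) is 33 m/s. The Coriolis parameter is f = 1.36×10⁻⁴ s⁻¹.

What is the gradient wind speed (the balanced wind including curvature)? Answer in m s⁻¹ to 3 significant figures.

42.2 m s⁻¹

Around a high, pressure-gradient force acts outward with centrifugal, so Coriolis balances both:
fV = (1/ρ)|∂P/∂n| + V²/R  →  V² − fR·V + fR·V_g = 0
With fR = 1.36×10⁻⁴ × 1423×10³ m = 194 m/s:
V = [fR − √((fR)² − 4 fR V_g)]/2 = [194 − √(194² − 4×194×33)]/2 = 42.2 m/s
Supergeostrophic (V > V_g = 33 m/s), as expected around a high.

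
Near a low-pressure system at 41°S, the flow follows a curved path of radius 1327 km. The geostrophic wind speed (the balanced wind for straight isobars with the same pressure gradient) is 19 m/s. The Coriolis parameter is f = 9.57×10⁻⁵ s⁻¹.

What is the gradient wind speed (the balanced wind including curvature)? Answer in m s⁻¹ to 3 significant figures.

Around a low, centrifugal force acts outward with Coriolis, so pressure-gradient force balances both:
(1/ρ)|∂P/∂n| = fV + V²/R  →  V² + fR·V − fR·V_g = 0
With fR = 9.57×10⁻⁵ × 1327×10³ m = 127 m/s:
V = [−fR + √((fR)² + 4 fR V_g)]/2 = [−127 + √(127² + 4×127×19)]/2 = 16.8 m/s
Subgeostrophic (V < V_g = 19 m/s), as expected around a low.

16.8 m s⁻¹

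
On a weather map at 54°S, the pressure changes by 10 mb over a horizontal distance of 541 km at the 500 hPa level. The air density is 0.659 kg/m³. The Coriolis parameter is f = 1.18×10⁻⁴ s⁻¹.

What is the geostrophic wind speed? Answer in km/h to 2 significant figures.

Pressure gradient: |∂P/∂n| = 1000 Pa / 541000 m = 1.85×10⁻³ Pa/m
Geostrophic balance (pressure-gradient force = Coriolis force):
V_g = (1/(fρ)) |∂P/∂n| = 1.85×10⁻³ / (1.18×10⁻⁴ × 0.659) = 23.8 m/s
Converting: 23.8 m/s × 3.6 = 86 km/h

86 km/h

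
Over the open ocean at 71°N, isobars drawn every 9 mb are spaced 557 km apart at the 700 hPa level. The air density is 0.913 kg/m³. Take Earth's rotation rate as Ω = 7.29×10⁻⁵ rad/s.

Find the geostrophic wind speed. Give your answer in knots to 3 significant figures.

25.0 knots

Coriolis parameter at 71°N:
f = 2Ω sin φ = 2 × 7.29×10⁻⁵ × sin 71° = 1.38×10⁻⁴ s⁻¹
Pressure gradient: |∂P/∂n| = 900 Pa / 557000 m = 1.62×10⁻³ Pa/m
Geostrophic balance (pressure-gradient force = Coriolis force):
V_g = (1/(fρ)) |∂P/∂n| = 1.62×10⁻³ / (1.38×10⁻⁴ × 0.913) = 12.8 m/s
Converting: 12.8 m/s × 1.944 = 25.0 knots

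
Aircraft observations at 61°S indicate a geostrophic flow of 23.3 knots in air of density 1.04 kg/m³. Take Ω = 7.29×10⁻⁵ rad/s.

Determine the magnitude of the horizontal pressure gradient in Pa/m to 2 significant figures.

1.6×10⁻³ Pa/m

Coriolis parameter at 61°S:
f = 2Ω sin φ = 2 × 7.29×10⁻⁵ × sin 61° = 1.28×10⁻⁴ s⁻¹
Wind speed in SI: 23.3 knots = 12.0 m/s
Geostrophic balance rearranged: |∂P/∂n| = f ρ V_g
|∂P/∂n| = 1.28×10⁻⁴ × 1.04 × 12.0 = 1.59×10⁻³ Pa/m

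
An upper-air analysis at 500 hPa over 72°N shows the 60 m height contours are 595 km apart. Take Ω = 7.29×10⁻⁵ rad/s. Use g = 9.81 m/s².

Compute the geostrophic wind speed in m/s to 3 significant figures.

7.13 m/s

Coriolis parameter at 72°N:
f = 2Ω sin φ = 2 × 7.29×10⁻⁵ × sin 72° = 1.39×10⁻⁴ s⁻¹
Height gradient: |∂Z/∂n| = 60 m / 595000 m = 1.01×10⁻⁴
On a pressure surface, geostrophic balance gives V_g = (g/f)|∂Z/∂n|:
V_g = 9.81 × 1.01×10⁻⁴ / 1.39×10⁻⁴ = 7.13 m/s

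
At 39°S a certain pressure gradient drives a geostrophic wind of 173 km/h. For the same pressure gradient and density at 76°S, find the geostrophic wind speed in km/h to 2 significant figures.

With the same pressure gradient and density, V_g ∝ 1/f ∝ 1/sin φ.
V₂ = V₁ · sin φ₁ / sin φ₂ = 173 × sin 39° / sin 76°
V₂ = 173 × 0.6293/0.9703 = 110 km/h

110 km/h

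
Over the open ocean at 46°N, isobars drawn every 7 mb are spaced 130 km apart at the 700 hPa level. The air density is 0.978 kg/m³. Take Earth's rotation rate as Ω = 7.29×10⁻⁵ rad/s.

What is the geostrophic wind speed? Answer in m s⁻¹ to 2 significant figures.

Coriolis parameter at 46°N:
f = 2Ω sin φ = 2 × 7.29×10⁻⁵ × sin 46° = 1.05×10⁻⁴ s⁻¹
Pressure gradient: |∂P/∂n| = 700 Pa / 130000 m = 5.38×10⁻³ Pa/m
Geostrophic balance (pressure-gradient force = Coriolis force):
V_g = (1/(fρ)) |∂P/∂n| = 5.38×10⁻³ / (1.05×10⁻⁴ × 0.978) = 52.5 m/s

52 m s⁻¹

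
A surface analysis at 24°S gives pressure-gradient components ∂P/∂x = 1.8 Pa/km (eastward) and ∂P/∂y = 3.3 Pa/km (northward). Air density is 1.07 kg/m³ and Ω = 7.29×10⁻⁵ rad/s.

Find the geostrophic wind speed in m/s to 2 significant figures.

59 m/s

Coriolis parameter at 24°S:
f = 2Ω sin φ = 2 × 7.29×10⁻⁵ × sin 24° = 5.93×10⁻⁵ s⁻¹
In the Southern Hemisphere f is negative: f = −5.93×10⁻⁵ s⁻¹.
Component geostrophic relations (x east, y north):
u_g = −(1/(fρ)) ∂P/∂y,  v_g = (1/(fρ)) ∂P/∂x
u_g = −(3.3×10⁻³)/(−5.93×10⁻⁵ × 1.07) = 52.0 m/s;  v_g = (1.8×10⁻³)/(−5.93×10⁻⁵ × 1.07) = −28.4 m/s
|V_g| = √(u_g² + v_g²) = 59.2 m/s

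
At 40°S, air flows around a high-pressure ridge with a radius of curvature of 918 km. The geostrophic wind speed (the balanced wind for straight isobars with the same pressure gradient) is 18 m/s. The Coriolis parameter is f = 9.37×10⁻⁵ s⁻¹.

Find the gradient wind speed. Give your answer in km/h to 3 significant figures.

Around a high, pressure-gradient force acts outward with centrifugal, so Coriolis balances both:
fV = (1/ρ)|∂P/∂n| + V²/R  →  V² − fR·V + fR·V_g = 0
With fR = 9.37×10⁻⁵ × 918×10³ m = 86.0 m/s:
V = [fR − √((fR)² − 4 fR V_g)]/2 = [86.0 − √(86.0² − 4×86.0×18)]/2 = 25.6 m/s
Supergeostrophic (V > V_g = 18 m/s), as expected around a high.
Converting: 25.6 m/s × 3.6 = 92.3 km/h

92.3 km/h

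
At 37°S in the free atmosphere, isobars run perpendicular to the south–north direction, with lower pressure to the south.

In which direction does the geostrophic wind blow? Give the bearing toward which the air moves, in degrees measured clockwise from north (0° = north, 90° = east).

The pressure-gradient force points toward the south (bearing 180°).
Geostrophic balance: in the Southern Hemisphere the Coriolis force deflects motion to the left, so the geostrophic wind blows 90° to the left of the pressure-gradient force (low pressure on the right).
Rotating 180° by 90° counterclockwise gives 090° — the wind blows toward the east.

090°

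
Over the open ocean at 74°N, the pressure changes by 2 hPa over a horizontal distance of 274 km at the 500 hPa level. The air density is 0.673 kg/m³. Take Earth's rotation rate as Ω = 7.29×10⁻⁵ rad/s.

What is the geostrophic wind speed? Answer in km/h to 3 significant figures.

27.9 km/h

Coriolis parameter at 74°N:
f = 2Ω sin φ = 2 × 7.29×10⁻⁵ × sin 74° = 1.40×10⁻⁴ s⁻¹
Pressure gradient: |∂P/∂n| = 200 Pa / 274000 m = 7.30×10⁻⁴ Pa/m
Geostrophic balance (pressure-gradient force = Coriolis force):
V_g = (1/(fρ)) |∂P/∂n| = 7.30×10⁻⁴ / (1.40×10⁻⁴ × 0.673) = 7.74 m/s
Converting: 7.74 m/s × 3.6 = 27.9 km/h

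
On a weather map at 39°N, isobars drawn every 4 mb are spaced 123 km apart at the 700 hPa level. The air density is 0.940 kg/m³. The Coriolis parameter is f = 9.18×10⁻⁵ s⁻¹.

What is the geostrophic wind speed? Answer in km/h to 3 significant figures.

Pressure gradient: |∂P/∂n| = 400 Pa / 123000 m = 3.25×10⁻³ Pa/m
Geostrophic balance (pressure-gradient force = Coriolis force):
V_g = (1/(fρ)) |∂P/∂n| = 3.25×10⁻³ / (9.18×10⁻⁵ × 0.940) = 37.7 m/s
Converting: 37.7 m/s × 3.6 = 136 km/h

136 km/h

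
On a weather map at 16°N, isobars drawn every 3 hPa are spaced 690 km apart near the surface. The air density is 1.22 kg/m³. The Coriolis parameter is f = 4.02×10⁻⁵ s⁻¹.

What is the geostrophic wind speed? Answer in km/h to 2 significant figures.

Pressure gradient: |∂P/∂n| = 300 Pa / 690000 m = 4.35×10⁻⁴ Pa/m
Geostrophic balance (pressure-gradient force = Coriolis force):
V_g = (1/(fρ)) |∂P/∂n| = 4.35×10⁻⁴ / (4.02×10⁻⁵ × 1.22) = 8.87 m/s
Converting: 8.87 m/s × 3.6 = 32 km/h

32 km/h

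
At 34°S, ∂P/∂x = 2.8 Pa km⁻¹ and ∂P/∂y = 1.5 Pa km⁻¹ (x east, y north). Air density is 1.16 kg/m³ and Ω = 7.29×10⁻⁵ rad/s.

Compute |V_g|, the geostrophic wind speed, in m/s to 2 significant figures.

Coriolis parameter at 34°S:
f = 2Ω sin φ = 2 × 7.29×10⁻⁵ × sin 34° = 8.15×10⁻⁵ s⁻¹
In the Southern Hemisphere f is negative: f = −8.15×10⁻⁵ s⁻¹.
Component geostrophic relations (x east, y north):
u_g = −(1/(fρ)) ∂P/∂y,  v_g = (1/(fρ)) ∂P/∂x
u_g = −(1.5×10⁻³)/(−8.15×10⁻⁵ × 1.16) = 15.9 m/s;  v_g = (2.8×10⁻³)/(−8.15×10⁻⁵ × 1.16) = −29.6 m/s
|V_g| = √(u_g² + v_g²) = 33.6 m/s

34 m/s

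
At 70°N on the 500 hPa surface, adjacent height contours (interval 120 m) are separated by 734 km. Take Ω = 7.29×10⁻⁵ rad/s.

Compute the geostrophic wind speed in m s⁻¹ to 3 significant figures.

11.7 m s⁻¹

Coriolis parameter at 70°N:
f = 2Ω sin φ = 2 × 7.29×10⁻⁵ × sin 70° = 1.37×10⁻⁴ s⁻¹
Height gradient: |∂Z/∂n| = 120 m / 734000 m = 1.63×10⁻⁴
On a pressure surface, geostrophic balance gives V_g = (g/f)|∂Z/∂n|:
V_g = 9.81 × 1.63×10⁻⁴ / 1.37×10⁻⁴ = 11.7 m/s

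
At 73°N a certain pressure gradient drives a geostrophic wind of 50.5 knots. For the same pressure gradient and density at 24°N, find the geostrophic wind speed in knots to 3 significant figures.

With the same pressure gradient and density, V_g ∝ 1/f ∝ 1/sin φ.
V₂ = V₁ · sin φ₁ / sin φ₂ = 50.5 × sin 73° / sin 24°
V₂ = 50.5 × 0.9563/0.4067 = 119 knots

119 knots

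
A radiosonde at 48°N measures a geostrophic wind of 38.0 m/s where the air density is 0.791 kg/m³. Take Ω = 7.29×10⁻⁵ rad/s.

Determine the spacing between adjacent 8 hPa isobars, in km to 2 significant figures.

Coriolis parameter at 48°N:
f = 2Ω sin φ = 2 × 7.29×10⁻⁵ × sin 48° = 1.08×10⁻⁴ s⁻¹
Geostrophic balance rearranged: |∂P/∂n| = f ρ V_g
|∂P/∂n| = 1.08×10⁻⁴ × 0.791 × 38.0 = 3.26×10⁻³ Pa/m
Isobar spacing: Δn = ΔP/|∂P/∂n| = 800 Pa / 3.26×10⁻³ Pa/m = 245640 m ≈ 250 km

250 km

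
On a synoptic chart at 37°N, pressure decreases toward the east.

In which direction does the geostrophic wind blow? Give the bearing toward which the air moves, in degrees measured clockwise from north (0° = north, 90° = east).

The pressure-gradient force points toward the east (bearing 090°).
Geostrophic balance: in the Northern Hemisphere the Coriolis force deflects motion to the right, so the geostrophic wind blows 90° to the right of the pressure-gradient force (low pressure on the left).
Rotating 090° by 90° clockwise gives 180° — the wind blows toward the south.

180°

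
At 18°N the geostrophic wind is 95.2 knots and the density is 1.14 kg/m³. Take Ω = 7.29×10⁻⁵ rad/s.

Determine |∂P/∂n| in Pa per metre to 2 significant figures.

2.5×10⁻³ Pa/m

Coriolis parameter at 18°N:
f = 2Ω sin φ = 2 × 7.29×10⁻⁵ × sin 18° = 4.51×10⁻⁵ s⁻¹
Wind speed in SI: 95.2 knots = 49.0 m/s
Geostrophic balance rearranged: |∂P/∂n| = f ρ V_g
|∂P/∂n| = 4.51×10⁻⁵ × 1.14 × 49.0 = 2.52×10⁻³ Pa/m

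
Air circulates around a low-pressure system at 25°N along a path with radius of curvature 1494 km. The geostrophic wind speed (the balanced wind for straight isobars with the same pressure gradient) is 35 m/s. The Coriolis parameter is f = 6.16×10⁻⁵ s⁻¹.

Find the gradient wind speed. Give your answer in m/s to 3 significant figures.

Around a low, centrifugal force acts outward with Coriolis, so pressure-gradient force balances both:
(1/ρ)|∂P/∂n| = fV + V²/R  →  V² + fR·V − fR·V_g = 0
With fR = 6.16×10⁻⁵ × 1494×10³ m = 92.0 m/s:
V = [−fR + √((fR)² + 4 fR V_g)]/2 = [−92.0 + √(92.0² + 4×92.0×35)]/2 = 27 m/s
Subgeostrophic (V < V_g = 35 m/s), as expected around a low.

27.0 m/s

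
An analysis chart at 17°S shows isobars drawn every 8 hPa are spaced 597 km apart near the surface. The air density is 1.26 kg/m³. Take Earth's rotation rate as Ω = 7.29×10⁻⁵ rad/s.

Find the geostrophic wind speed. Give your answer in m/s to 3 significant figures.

Coriolis parameter at 17°S:
f = 2Ω sin φ = 2 × 7.29×10⁻⁵ × sin 17° = 4.26×10⁻⁵ s⁻¹
Pressure gradient: |∂P/∂n| = 800 Pa / 597000 m = 1.34×10⁻³ Pa/m
Geostrophic balance (pressure-gradient force = Coriolis force):
V_g = (1/(fρ)) |∂P/∂n| = 1.34×10⁻³ / (4.26×10⁻⁵ × 1.26) = 24.9 m/s

24.9 m/s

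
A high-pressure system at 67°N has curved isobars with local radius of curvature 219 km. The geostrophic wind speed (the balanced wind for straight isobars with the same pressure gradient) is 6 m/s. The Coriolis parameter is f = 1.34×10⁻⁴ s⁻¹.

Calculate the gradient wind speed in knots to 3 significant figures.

16.3 knots

Around a high, pressure-gradient force acts outward with centrifugal, so Coriolis balances both:
fV = (1/ρ)|∂P/∂n| + V²/R  →  V² − fR·V + fR·V_g = 0
With fR = 1.34×10⁻⁴ × 219×10³ m = 29.3 m/s:
V = [fR − √((fR)² − 4 fR V_g)]/2 = [29.3 − √(29.3² − 4×29.3×6)]/2 = 8.41 m/s
Supergeostrophic (V > V_g = 6 m/s), as expected around a high.
Converting: 8.41 m/s × 1.944 = 16.3 knots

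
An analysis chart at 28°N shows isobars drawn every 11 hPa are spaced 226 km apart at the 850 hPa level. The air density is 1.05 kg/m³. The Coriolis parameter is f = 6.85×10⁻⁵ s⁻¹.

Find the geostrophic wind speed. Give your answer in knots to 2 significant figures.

130 knots

Pressure gradient: |∂P/∂n| = 1100 Pa / 226000 m = 4.87×10⁻³ Pa/m
Geostrophic balance (pressure-gradient force = Coriolis force):
V_g = (1/(fρ)) |∂P/∂n| = 4.87×10⁻³ / (6.85×10⁻⁵ × 1.05) = 67.7 m/s
Converting: 67.7 m/s × 1.944 = 130 knots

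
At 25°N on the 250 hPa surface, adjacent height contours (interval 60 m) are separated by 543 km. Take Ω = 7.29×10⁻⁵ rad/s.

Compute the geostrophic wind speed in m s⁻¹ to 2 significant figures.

Coriolis parameter at 25°N:
f = 2Ω sin φ = 2 × 7.29×10⁻⁵ × sin 25° = 6.16×10⁻⁵ s⁻¹
Height gradient: |∂Z/∂n| = 60 m / 543000 m = 1.10×10⁻⁴
On a pressure surface, geostrophic balance gives V_g = (g/f)|∂Z/∂n|:
V_g = 9.81 × 1.10×10⁻⁴ / 6.16×10⁻⁵ = 17.6 m/s

18 m s⁻¹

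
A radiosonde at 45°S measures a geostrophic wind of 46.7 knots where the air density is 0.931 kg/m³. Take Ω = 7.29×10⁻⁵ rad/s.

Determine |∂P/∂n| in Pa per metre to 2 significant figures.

Coriolis parameter at 45°S:
f = 2Ω sin φ = 2 × 7.29×10⁻⁵ × sin 45° = 1.03×10⁻⁴ s⁻¹
Wind speed in SI: 46.7 knots = 24.0 m/s
Geostrophic balance rearranged: |∂P/∂n| = f ρ V_g
|∂P/∂n| = 1.03×10⁻⁴ × 0.931 × 24.0 = 2.31×10⁻³ Pa/m

2.3×10⁻³ Pa/m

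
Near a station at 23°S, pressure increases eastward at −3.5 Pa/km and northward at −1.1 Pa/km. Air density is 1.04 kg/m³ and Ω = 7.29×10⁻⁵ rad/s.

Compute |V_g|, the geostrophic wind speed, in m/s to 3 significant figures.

61.9 m/s

Coriolis parameter at 23°S:
f = 2Ω sin φ = 2 × 7.29×10⁻⁵ × sin 23° = 5.70×10⁻⁵ s⁻¹
In the Southern Hemisphere f is negative: f = −5.70×10⁻⁵ s⁻¹.
Component geostrophic relations (x east, y north):
u_g = −(1/(fρ)) ∂P/∂y,  v_g = (1/(fρ)) ∂P/∂x
u_g = −(−1.1×10⁻³)/(−5.70×10⁻⁵ × 1.04) = −18.6 m/s;  v_g = (−3.5×10⁻³)/(−5.70×10⁻⁵ × 1.04) = 59.1 m/s
|V_g| = √(u_g² + v_g²) = 61.9 m/s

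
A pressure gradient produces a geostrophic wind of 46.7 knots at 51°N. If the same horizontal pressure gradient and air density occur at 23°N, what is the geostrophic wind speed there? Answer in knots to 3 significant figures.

92.9 knots

With the same pressure gradient and density, V_g ∝ 1/f ∝ 1/sin φ.
V₂ = V₁ · sin φ₁ / sin φ₂ = 46.7 × sin 51° / sin 23°
V₂ = 46.7 × 0.7771/0.3907 = 92.9 knots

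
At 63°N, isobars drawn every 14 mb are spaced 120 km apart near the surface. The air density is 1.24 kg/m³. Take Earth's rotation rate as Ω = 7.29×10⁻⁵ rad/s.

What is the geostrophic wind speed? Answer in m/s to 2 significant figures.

72 m/s

Coriolis parameter at 63°N:
f = 2Ω sin φ = 2 × 7.29×10⁻⁵ × sin 63° = 1.30×10⁻⁴ s⁻¹
Pressure gradient: |∂P/∂n| = 1400 Pa / 120000 m = 1.17×10⁻² Pa/m
Geostrophic balance (pressure-gradient force = Coriolis force):
V_g = (1/(fρ)) |∂P/∂n| = 1.17×10⁻² / (1.30×10⁻⁴ × 1.24) = 72.4 m/s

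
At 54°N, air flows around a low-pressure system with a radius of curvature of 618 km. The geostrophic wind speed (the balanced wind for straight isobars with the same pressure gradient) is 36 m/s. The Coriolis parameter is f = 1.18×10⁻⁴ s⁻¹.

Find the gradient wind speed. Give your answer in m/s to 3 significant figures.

26.4 m/s

Around a low, centrifugal force acts outward with Coriolis, so pressure-gradient force balances both:
(1/ρ)|∂P/∂n| = fV + V²/R  →  V² + fR·V − fR·V_g = 0
With fR = 1.18×10⁻⁴ × 618×10³ m = 72.9 m/s:
V = [−fR + √((fR)² + 4 fR V_g)]/2 = [−72.9 + √(72.9² + 4×72.9×36)]/2 = 26.4 m/s
Subgeostrophic (V < V_g = 36 m/s), as expected around a low.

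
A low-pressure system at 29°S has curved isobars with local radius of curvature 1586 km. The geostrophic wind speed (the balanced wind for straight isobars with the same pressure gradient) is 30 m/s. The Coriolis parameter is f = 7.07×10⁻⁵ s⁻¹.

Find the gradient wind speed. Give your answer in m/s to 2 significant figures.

25 m/s

Around a low, centrifugal force acts outward with Coriolis, so pressure-gradient force balances both:
(1/ρ)|∂P/∂n| = fV + V²/R  →  V² + fR·V − fR·V_g = 0
With fR = 7.07×10⁻⁵ × 1586×10³ m = 112 m/s:
V = [−fR + √((fR)² + 4 fR V_g)]/2 = [−112 + √(112² + 4×112×30)]/2 = 24.6 m/s
Subgeostrophic (V < V_g = 30 m/s), as expected around a low.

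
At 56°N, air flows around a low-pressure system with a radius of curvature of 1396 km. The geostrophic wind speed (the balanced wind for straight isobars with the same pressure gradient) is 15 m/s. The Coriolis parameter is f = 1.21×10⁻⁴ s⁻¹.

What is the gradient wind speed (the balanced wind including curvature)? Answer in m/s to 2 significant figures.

14 m/s

Around a low, centrifugal force acts outward with Coriolis, so pressure-gradient force balances both:
(1/ρ)|∂P/∂n| = fV + V²/R  →  V² + fR·V − fR·V_g = 0
With fR = 1.21×10⁻⁴ × 1396×10³ m = 169 m/s:
V = [−fR + √((fR)² + 4 fR V_g)]/2 = [−169 + √(169² + 4×169×15)]/2 = 13.9 m/s
Subgeostrophic (V < V_g = 15 m/s), as expected around a low.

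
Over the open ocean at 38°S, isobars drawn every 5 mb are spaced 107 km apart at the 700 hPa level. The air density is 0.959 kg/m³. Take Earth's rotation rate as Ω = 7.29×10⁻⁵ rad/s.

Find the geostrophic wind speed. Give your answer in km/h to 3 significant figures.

195 km/h

Coriolis parameter at 38°S:
f = 2Ω sin φ = 2 × 7.29×10⁻⁵ × sin 38° = 8.98×10⁻⁵ s⁻¹
Pressure gradient: |∂P/∂n| = 500 Pa / 107000 m = 4.67×10⁻³ Pa/m
Geostrophic balance (pressure-gradient force = Coriolis force):
V_g = (1/(fρ)) |∂P/∂n| = 4.67×10⁻³ / (8.98×10⁻⁵ × 0.959) = 54.3 m/s
Converting: 54.3 m/s × 3.6 = 195 km/h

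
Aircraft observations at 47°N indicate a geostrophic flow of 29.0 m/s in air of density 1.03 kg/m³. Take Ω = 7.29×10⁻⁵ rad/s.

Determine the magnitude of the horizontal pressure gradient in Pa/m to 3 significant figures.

Coriolis parameter at 47°N:
f = 2Ω sin φ = 2 × 7.29×10⁻⁵ × sin 47° = 1.07×10⁻⁴ s⁻¹
Geostrophic balance rearranged: |∂P/∂n| = f ρ V_g
|∂P/∂n| = 1.07×10⁻⁴ × 1.03 × 29.0 = 3.19×10⁻³ Pa/m

3.19×10⁻³ Pa/m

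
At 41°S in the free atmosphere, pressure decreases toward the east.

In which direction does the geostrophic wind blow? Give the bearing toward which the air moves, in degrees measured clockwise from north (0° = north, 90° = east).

000°

The pressure-gradient force points toward the east (bearing 090°).
Geostrophic balance: in the Southern Hemisphere the Coriolis force deflects motion to the left, so the geostrophic wind blows 90° to the left of the pressure-gradient force (low pressure on the right).
Rotating 090° by 90° counterclockwise gives 000° — the wind blows toward the north.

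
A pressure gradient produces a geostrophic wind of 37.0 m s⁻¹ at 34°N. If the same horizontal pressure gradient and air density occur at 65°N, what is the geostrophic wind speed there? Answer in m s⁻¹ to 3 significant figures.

With the same pressure gradient and density, V_g ∝ 1/f ∝ 1/sin φ.
V₂ = V₁ · sin φ₁ / sin φ₂ = 37.0 × sin 34° / sin 65°
V₂ = 37.0 × 0.5592/0.9063 = 22.8 m s⁻¹

22.8 m s⁻¹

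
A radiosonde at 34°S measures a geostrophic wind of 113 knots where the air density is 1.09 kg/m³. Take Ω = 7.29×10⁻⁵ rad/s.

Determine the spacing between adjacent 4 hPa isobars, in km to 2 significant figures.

Coriolis parameter at 34°S:
f = 2Ω sin φ = 2 × 7.29×10⁻⁵ × sin 34° = 8.15×10⁻⁵ s⁻¹
Wind speed in SI: 113 knots = 58.1 m/s
Geostrophic balance rearranged: |∂P/∂n| = f ρ V_g
|∂P/∂n| = 8.15×10⁻⁵ × 1.09 × 58.1 = 5.17×10⁻³ Pa/m
Isobar spacing: Δn = ΔP/|∂P/∂n| = 400 Pa / 5.17×10⁻³ Pa/m = 77428 m ≈ 77 km

77 km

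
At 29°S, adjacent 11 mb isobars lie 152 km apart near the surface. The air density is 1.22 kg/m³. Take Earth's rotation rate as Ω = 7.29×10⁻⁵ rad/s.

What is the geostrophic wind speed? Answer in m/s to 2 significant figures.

Coriolis parameter at 29°S:
f = 2Ω sin φ = 2 × 7.29×10⁻⁵ × sin 29° = 7.07×10⁻⁵ s⁻¹
Pressure gradient: |∂P/∂n| = 1100 Pa / 152000 m = 7.24×10⁻³ Pa/m
Geostrophic balance (pressure-gradient force = Coriolis force):
V_g = (1/(fρ)) |∂P/∂n| = 7.24×10⁻³ / (7.07×10⁻⁵ × 1.22) = 83.9 m/s

84 m/s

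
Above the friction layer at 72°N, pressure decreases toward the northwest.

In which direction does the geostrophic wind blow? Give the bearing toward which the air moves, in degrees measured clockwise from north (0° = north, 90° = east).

The pressure-gradient force points toward the northwest (bearing 315°).
Geostrophic balance: in the Northern Hemisphere the Coriolis force deflects motion to the right, so the geostrophic wind blows 90° to the right of the pressure-gradient force (low pressure on the left).
Rotating 315° by 90° clockwise gives 045° — the wind blows toward the northeast.

045°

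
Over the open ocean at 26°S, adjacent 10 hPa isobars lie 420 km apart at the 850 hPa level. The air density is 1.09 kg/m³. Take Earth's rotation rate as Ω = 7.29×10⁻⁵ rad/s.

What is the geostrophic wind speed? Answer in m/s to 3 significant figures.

Coriolis parameter at 26°S:
f = 2Ω sin φ = 2 × 7.29×10⁻⁵ × sin 26° = 6.39×10⁻⁵ s⁻¹
Pressure gradient: |∂P/∂n| = 1000 Pa / 420000 m = 2.38×10⁻³ Pa/m
Geostrophic balance (pressure-gradient force = Coriolis force):
V_g = (1/(fρ)) |∂P/∂n| = 2.38×10⁻³ / (6.39×10⁻⁵ × 1.09) = 34.2 m/s

34.2 m/s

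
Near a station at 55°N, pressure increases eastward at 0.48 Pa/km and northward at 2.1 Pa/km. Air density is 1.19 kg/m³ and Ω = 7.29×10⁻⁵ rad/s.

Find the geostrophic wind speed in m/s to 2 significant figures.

15 m/s

Coriolis parameter at 55°N:
f = 2Ω sin φ = 2 × 7.29×10⁻⁵ × sin 55° = 1.19×10⁻⁴ s⁻¹
Component geostrophic relations (x east, y north):
u_g = −(1/(fρ)) ∂P/∂y,  v_g = (1/(fρ)) ∂P/∂x
u_g = −(2.1×10⁻³)/(1.19×10⁻⁴ × 1.19) = −14.8 m/s;  v_g = (0.48×10⁻³)/(1.19×10⁻⁴ × 1.19) = 3.38 m/s
|V_g| = √(u_g² + v_g²) = 15.2 m/s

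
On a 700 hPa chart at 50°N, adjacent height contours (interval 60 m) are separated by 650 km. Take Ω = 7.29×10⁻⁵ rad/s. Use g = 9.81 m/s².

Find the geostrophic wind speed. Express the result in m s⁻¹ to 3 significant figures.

Coriolis parameter at 50°N:
f = 2Ω sin φ = 2 × 7.29×10⁻⁵ × sin 50° = 1.12×10⁻⁴ s⁻¹
Height gradient: |∂Z/∂n| = 60 m / 650000 m = 9.23×10⁻⁵
On a pressure surface, geostrophic balance gives V_g = (g/f)|∂Z/∂n|:
V_g = 9.81 × 9.23×10⁻⁵ / 1.12×10⁻⁴ = 8.11 m/s

8.11 m s⁻¹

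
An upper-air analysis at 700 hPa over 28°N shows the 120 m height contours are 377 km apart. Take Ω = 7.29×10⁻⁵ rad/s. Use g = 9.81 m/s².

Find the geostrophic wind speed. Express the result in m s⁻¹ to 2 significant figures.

46 m s⁻¹

Coriolis parameter at 28°N:
f = 2Ω sin φ = 2 × 7.29×10⁻⁵ × sin 28° = 6.84×10⁻⁵ s⁻¹
Height gradient: |∂Z/∂n| = 120 m / 377000 m = 3.18×10⁻⁴
On a pressure surface, geostrophic balance gives V_g = (g/f)|∂Z/∂n|:
V_g = 9.81 × 3.18×10⁻⁴ / 6.84×10⁻⁵ = 45.6 m/s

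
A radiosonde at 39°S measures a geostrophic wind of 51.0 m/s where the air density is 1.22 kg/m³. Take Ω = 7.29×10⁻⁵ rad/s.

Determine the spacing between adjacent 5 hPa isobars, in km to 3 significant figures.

87.6 km

Coriolis parameter at 39°S:
f = 2Ω sin φ = 2 × 7.29×10⁻⁵ × sin 39° = 9.18×10⁻⁵ s⁻¹
Geostrophic balance rearranged: |∂P/∂n| = f ρ V_g
|∂P/∂n| = 9.18×10⁻⁵ × 1.22 × 51.0 = 5.71×10⁻³ Pa/m
Isobar spacing: Δn = ΔP/|∂P/∂n| = 500 Pa / 5.71×10⁻³ Pa/m = 87581 m ≈ 87.6 km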